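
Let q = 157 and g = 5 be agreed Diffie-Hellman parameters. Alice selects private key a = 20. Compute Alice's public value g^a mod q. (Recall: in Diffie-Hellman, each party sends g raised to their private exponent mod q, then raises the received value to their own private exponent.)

71

Public value = 5^20 mod 157.
5^1 ≡ 5 (mod 157)
5^2 = (5^1)^2 ≡ 5^2 = 25 ≡ 25 (mod 157)
5^4 = (5^2)^2 ≡ 25^2 = 625 ≡ 154 (mod 157)
5^8 = (5^4)^2 ≡ 154^2 = 23716 ≡ 9 (mod 157)
5^16 = (5^8)^2 ≡ 9^2 = 81 ≡ 81 (mod 157)
5^20 = 5^16 · 5^4 ≡ 81 · 154 ≡ 71 (mod 157).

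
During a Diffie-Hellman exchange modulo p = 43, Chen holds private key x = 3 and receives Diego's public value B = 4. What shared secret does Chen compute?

Shared key K = 4^3 mod 43.
4^1 ≡ 4 (mod 43)
4^2 = (4^1)^2 ≡ 4^2 = 16 ≡ 16 (mod 43)
4^3 = 4^2 · 4^1 ≡ 16 · 4 ≡ 21 (mod 43).

21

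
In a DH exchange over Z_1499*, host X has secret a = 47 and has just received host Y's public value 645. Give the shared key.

29

Shared key K = 645^47 mod 1499.
645^1 ≡ 645 (mod 1499)
645^2 = (645^1)^2 ≡ 645^2 = 416025 ≡ 802 (mod 1499)
645^4 = (645^2)^2 ≡ 802^2 = 643204 ≡ 133 (mod 1499)
645^8 = (645^4)^2 ≡ 133^2 = 17689 ≡ 1200 (mod 1499)
645^16 = (645^8)^2 ≡ 1200^2 = 1440000 ≡ 960 (mod 1499)
645^32 = (645^16)^2 ≡ 960^2 = 921600 ≡ 1214 (mod 1499)
645^47 = 645^32 · 645^8 · 645^4 · 645^2 · 645^1 ≡ 1214 · 1200 · 133 · 802 · 645 ≡ 29 (mod 1499).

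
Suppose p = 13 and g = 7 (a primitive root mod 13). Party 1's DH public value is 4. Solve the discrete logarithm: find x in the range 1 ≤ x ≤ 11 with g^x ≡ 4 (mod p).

10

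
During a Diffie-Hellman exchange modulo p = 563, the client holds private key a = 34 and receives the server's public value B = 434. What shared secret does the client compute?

Shared key K = 434^34 mod 563.
434^1 ≡ 434 (mod 563)
434^2 = (434^1)^2 ≡ 434^2 = 188356 ≡ 314 (mod 563)
434^4 = (434^2)^2 ≡ 314^2 = 98596 ≡ 71 (mod 563)
434^8 = (434^4)^2 ≡ 71^2 = 5041 ≡ 537 (mod 563)
434^16 = (434^8)^2 ≡ 537^2 = 288369 ≡ 113 (mod 563)
434^32 = (434^16)^2 ≡ 113^2 = 12769 ≡ 383 (mod 563)
434^34 = 434^32 · 434^2 ≡ 383 · 314 ≡ 343 (mod 563).

343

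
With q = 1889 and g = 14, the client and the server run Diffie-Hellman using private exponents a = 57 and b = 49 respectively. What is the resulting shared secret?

The client sends A = g^a mod q = 14^57 mod 1889.
14^1 ≡ 14 (mod 1889)
14^2 = (14^1)^2 ≡ 14^2 = 196 ≡ 196 (mod 1889)
14^4 = (14^2)^2 ≡ 196^2 = 38416 ≡ 636 (mod 1889)
14^8 = (14^4)^2 ≡ 636^2 = 404496 ≡ 250 (mod 1889)
14^16 = (14^8)^2 ≡ 250^2 = 62500 ≡ 163 (mod 1889)
14^32 = (14^16)^2 ≡ 163^2 = 26569 ≡ 123 (mod 1889)
14^57 = 14^32 · 14^16 · 14^8 · 14^1 ≡ 123 · 163 · 250 · 14 ≡ 817 (mod 1889).
So A = 817. The server then computes K = A^b mod q = 817^49 mod 1889.
817^1 ≡ 817 (mod 1889)
817^2 = (817^1)^2 ≡ 817^2 = 667489 ≡ 672 (mod 1889)
817^4 = (817^2)^2 ≡ 672^2 = 451584 ≡ 113 (mod 1889)
817^8 = (817^4)^2 ≡ 113^2 = 12769 ≡ 1435 (mod 1889)
817^16 = (817^8)^2 ≡ 1435^2 = 2059225 ≡ 215 (mod 1889)
817^32 = (817^16)^2 ≡ 215^2 = 46225 ≡ 889 (mod 1889)
817^49 = 817^32 · 817^16 · 817^1 ≡ 889 · 215 · 817 ≡ 1221 (mod 1889).

1221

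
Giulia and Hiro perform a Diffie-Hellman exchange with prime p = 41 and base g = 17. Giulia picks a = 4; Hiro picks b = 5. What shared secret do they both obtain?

Giulia sends A = g^a mod p = 17^4 mod 41.
17^1 ≡ 17 (mod 41)
17^2 = (17^1)^2 ≡ 17^2 = 289 ≡ 2 (mod 41)
17^4 = (17^2)^2 ≡ 2^2 = 4 ≡ 4 (mod 41)
So A = 4. Hiro then computes K = A^b mod p = 4^5 mod 41.
4^1 ≡ 4 (mod 41)
4^2 = (4^1)^2 ≡ 4^2 = 16 ≡ 16 (mod 41)
4^4 = (4^2)^2 ≡ 16^2 = 256 ≡ 10 (mod 41)
4^5 = 4^4 · 4^1 ≡ 10 · 4 ≡ 40 (mod 41).

40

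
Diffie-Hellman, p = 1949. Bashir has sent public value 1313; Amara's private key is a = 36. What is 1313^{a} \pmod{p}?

641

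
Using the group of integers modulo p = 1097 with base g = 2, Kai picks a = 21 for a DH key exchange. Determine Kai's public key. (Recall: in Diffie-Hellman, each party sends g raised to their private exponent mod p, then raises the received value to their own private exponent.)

785

Public value = 2^21 mod 1097.
2^1 ≡ 2 (mod 1097)
2^2 = (2^1)^2 ≡ 2^2 = 4 ≡ 4 (mod 1097)
2^4 = (2^2)^2 ≡ 4^2 = 16 ≡ 16 (mod 1097)
2^8 = (2^4)^2 ≡ 16^2 = 256 ≡ 256 (mod 1097)
2^16 = (2^8)^2 ≡ 256^2 = 65536 ≡ 813 (mod 1097)
2^21 = 2^16 · 2^4 · 2^1 ≡ 813 · 16 · 2 ≡ 785 (mod 1097).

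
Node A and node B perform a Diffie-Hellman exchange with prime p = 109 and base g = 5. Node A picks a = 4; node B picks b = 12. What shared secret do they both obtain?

66

Node B sends B = g^b mod p = 5^12 mod 109.
5^1 ≡ 5 (mod 109)
5^2 = (5^1)^2 ≡ 5^2 = 25 ≡ 25 (mod 109)
5^4 = (5^2)^2 ≡ 25^2 = 625 ≡ 80 (mod 109)
5^8 = (5^4)^2 ≡ 80^2 = 6400 ≡ 78 (mod 109)
5^12 = 5^8 · 5^4 ≡ 78 · 80 ≡ 27 (mod 109).
So B = 27. Node A then computes K = B^a mod p = 27^4 mod 109.
27^1 ≡ 27 (mod 109)
27^2 = (27^1)^2 ≡ 27^2 = 729 ≡ 75 (mod 109)
27^4 = (27^2)^2 ≡ 75^2 = 5625 ≡ 66 (mod 109)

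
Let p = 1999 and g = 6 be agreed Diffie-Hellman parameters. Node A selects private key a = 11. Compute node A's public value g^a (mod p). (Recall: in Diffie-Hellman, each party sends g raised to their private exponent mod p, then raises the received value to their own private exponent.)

Public value = 6^11 (mod 1999).
6^1 ≡ 6 (mod 1999)
6^2 = (6^1)^2 ≡ 6^2 = 36 ≡ 36 (mod 1999)
6^4 = (6^2)^2 ≡ 36^2 = 1296 ≡ 1296 (mod 1999)
6^8 = (6^4)^2 ≡ 1296^2 = 1679616 ≡ 456 (mod 1999)
6^11 = 6^8 · 6^2 · 6^1 ≡ 456 · 36 · 6 ≡ 545 (mod 1999).

545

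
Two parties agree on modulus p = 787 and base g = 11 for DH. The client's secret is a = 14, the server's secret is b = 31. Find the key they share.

707

The client sends A = g^a mod p = 11^14 mod 787.
11^1 ≡ 11 (mod 787)
11^2 = (11^1)^2 ≡ 11^2 = 121 ≡ 121 (mod 787)
11^4 = (11^2)^2 ≡ 121^2 = 14641 ≡ 475 (mod 787)
11^8 = (11^4)^2 ≡ 475^2 = 225625 ≡ 543 (mod 787)
11^14 = 11^8 · 11^4 · 11^2 ≡ 543 · 475 · 121 ≡ 440 (mod 787).
So A = 440. The server then computes K = A^b mod p = 440^31 mod 787.
440^1 ≡ 440 (mod 787)
440^2 = (440^1)^2 ≡ 440^2 = 193600 ≡ 785 (mod 787)
440^4 = (440^2)^2 ≡ 785^2 = 616225 ≡ 4 (mod 787)
440^8 = (440^4)^2 ≡ 4^2 = 16 ≡ 16 (mod 787)
440^16 = (440^8)^2 ≡ 16^2 = 256 ≡ 256 (mod 787)
440^31 = 440^16 · 440^8 · 440^4 · 440^2 · 440^1 ≡ 256 · 16 · 4 · 785 · 440 ≡ 707 (mod 787).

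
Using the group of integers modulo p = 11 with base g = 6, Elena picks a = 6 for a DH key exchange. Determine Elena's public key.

5

Public value = 6^6 mod 11.
6^1 ≡ 6 (mod 11)
6^2 = (6^1)^2 ≡ 6^2 = 36 ≡ 3 (mod 11)
6^4 = (6^2)^2 ≡ 3^2 = 9 ≡ 9 (mod 11)
6^6 = 6^4 · 6^2 ≡ 9 · 3 ≡ 5 (mod 11).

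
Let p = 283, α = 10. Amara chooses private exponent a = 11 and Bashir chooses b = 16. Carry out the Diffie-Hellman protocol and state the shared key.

25

Bashir sends B = α^b mod p = 10^16 mod 283.
10^1 ≡ 10 (mod 283)
10^2 = (10^1)^2 ≡ 10^2 = 100 ≡ 100 (mod 283)
10^4 = (10^2)^2 ≡ 100^2 = 10000 ≡ 95 (mod 283)
10^8 = (10^4)^2 ≡ 95^2 = 9025 ≡ 252 (mod 283)
10^16 = (10^8)^2 ≡ 252^2 = 63504 ≡ 112 (mod 283)
So B = 112. Amara then computes K = B^a mod p = 112^11 mod 283.
112^1 ≡ 112 (mod 283)
112^2 = (112^1)^2 ≡ 112^2 = 12544 ≡ 92 (mod 283)
112^4 = (112^2)^2 ≡ 92^2 = 8464 ≡ 257 (mod 283)
112^8 = (112^4)^2 ≡ 257^2 = 66049 ≡ 110 (mod 283)
112^11 = 112^8 · 112^2 · 112^1 ≡ 110 · 92 · 112 ≡ 25 (mod 283).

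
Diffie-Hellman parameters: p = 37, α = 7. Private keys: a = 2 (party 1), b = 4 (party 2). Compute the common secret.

Party 1 sends A = α^a mod p = 7^2 mod 37.
7^1 ≡ 7 (mod 37)
7^2 = (7^1)^2 ≡ 7^2 = 49 ≡ 12 (mod 37)
So A = 12. Party 2 then computes K = A^b mod p = 12^4 mod 37.
12^1 ≡ 12 (mod 37)
12^2 = (12^1)^2 ≡ 12^2 = 144 ≡ 33 (mod 37)
12^4 = (12^2)^2 ≡ 33^2 = 1089 ≡ 16 (mod 37)

16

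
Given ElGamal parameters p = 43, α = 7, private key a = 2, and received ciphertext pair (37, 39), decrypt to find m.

Shared mask s = c₁^a mod p = 37^2 mod 43.
37^1 ≡ 37 (mod 43)
37^2 = (37^1)^2 ≡ 37^2 = 1369 ≡ 36 (mod 43)
So s = 36; s⁻¹ ≡ 6 (mod 43).
m = c₂ · s⁻¹ mod 43 = 39 · 6 mod 43 = 19.

19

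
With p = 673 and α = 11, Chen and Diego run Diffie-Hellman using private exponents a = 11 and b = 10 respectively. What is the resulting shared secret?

575

Diego sends B = α^b mod p = 11^10 mod 673.
11^1 ≡ 11 (mod 673)
11^2 = (11^1)^2 ≡ 11^2 = 121 ≡ 121 (mod 673)
11^4 = (11^2)^2 ≡ 121^2 = 14641 ≡ 508 (mod 673)
11^8 = (11^4)^2 ≡ 508^2 = 258064 ≡ 305 (mod 673)
11^10 = 11^8 · 11^2 ≡ 305 · 121 ≡ 563 (mod 673).
So B = 563. Chen then computes K = B^a mod p = 563^11 mod 673.
563^1 ≡ 563 (mod 673)
563^2 = (563^1)^2 ≡ 563^2 = 316969 ≡ 659 (mod 673)
563^4 = (563^2)^2 ≡ 659^2 = 434281 ≡ 196 (mod 673)
563^8 = (563^4)^2 ≡ 196^2 = 38416 ≡ 55 (mod 673)
563^11 = 563^8 · 563^2 · 563^1 ≡ 55 · 659 · 563 ≡ 575 (mod 673).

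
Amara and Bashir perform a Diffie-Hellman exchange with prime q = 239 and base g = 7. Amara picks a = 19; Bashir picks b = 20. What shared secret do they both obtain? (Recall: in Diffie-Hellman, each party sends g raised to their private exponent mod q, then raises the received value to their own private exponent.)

Amara sends A = g^a mod q = 7^19 mod 239.
7^1 ≡ 7 (mod 239)
7^2 = (7^1)^2 ≡ 7^2 = 49 ≡ 49 (mod 239)
7^4 = (7^2)^2 ≡ 49^2 = 2401 ≡ 11 (mod 239)
7^8 = (7^4)^2 ≡ 11^2 = 121 ≡ 121 (mod 239)
7^16 = (7^8)^2 ≡ 121^2 = 14641 ≡ 62 (mod 239)
7^19 = 7^16 · 7^2 · 7^1 ≡ 62 · 49 · 7 ≡ 234 (mod 239).
So A = 234. Bashir then computes K = A^b mod q = 234^20 mod 239.
234^1 ≡ 234 (mod 239)
234^2 = (234^1)^2 ≡ 234^2 = 54756 ≡ 25 (mod 239)
234^4 = (234^2)^2 ≡ 25^2 = 625 ≡ 147 (mod 239)
234^8 = (234^4)^2 ≡ 147^2 = 21609 ≡ 99 (mod 239)
234^16 = (234^8)^2 ≡ 99^2 = 9801 ≡ 2 (mod 239)
234^20 = 234^16 · 234^4 ≡ 2 · 147 ≡ 55 (mod 239).

55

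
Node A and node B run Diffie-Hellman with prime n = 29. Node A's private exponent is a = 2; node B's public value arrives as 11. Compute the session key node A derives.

5

Shared key K = 11^2 mod 29.
11^1 ≡ 11 (mod 29)
11^2 = (11^1)^2 ≡ 11^2 = 121 ≡ 5 (mod 29)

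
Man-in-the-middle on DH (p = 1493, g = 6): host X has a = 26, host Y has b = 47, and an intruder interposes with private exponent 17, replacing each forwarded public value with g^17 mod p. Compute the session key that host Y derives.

65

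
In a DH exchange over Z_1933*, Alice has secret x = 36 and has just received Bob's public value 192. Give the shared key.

Shared key K = 192^36 mod 1933.
192^1 ≡ 192 (mod 1933)
192^2 = (192^1)^2 ≡ 192^2 = 36864 ≡ 137 (mod 1933)
192^4 = (192^2)^2 ≡ 137^2 = 18769 ≡ 1372 (mod 1933)
192^8 = (192^4)^2 ≡ 1372^2 = 1882384 ≡ 1575 (mod 1933)
192^16 = (192^8)^2 ≡ 1575^2 = 2480625 ≡ 586 (mod 1933)
192^32 = (192^16)^2 ≡ 586^2 = 343396 ≡ 1255 (mod 1933)
192^36 = 192^32 · 192^4 ≡ 1255 · 1372 ≡ 1490 (mod 1933).

1490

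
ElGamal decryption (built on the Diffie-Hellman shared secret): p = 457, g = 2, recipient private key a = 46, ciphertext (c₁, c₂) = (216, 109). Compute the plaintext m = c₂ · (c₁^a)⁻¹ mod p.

128

Shared mask s = c₁^a mod p = 216^46 mod 457.
216^1 ≡ 216 (mod 457)
216^2 = (216^1)^2 ≡ 216^2 = 46656 ≡ 42 (mod 457)
216^4 = (216^2)^2 ≡ 42^2 = 1764 ≡ 393 (mod 457)
216^8 = (216^4)^2 ≡ 393^2 = 154449 ≡ 440 (mod 457)
216^16 = (216^8)^2 ≡ 440^2 = 193600 ≡ 289 (mod 457)
216^32 = (216^16)^2 ≡ 289^2 = 83521 ≡ 347 (mod 457)
216^46 = 216^32 · 216^8 · 216^4 · 216^2 ≡ 347 · 440 · 393 · 42 ≡ 440 (mod 457).
So s = 440; s⁻¹ ≡ 215 (mod 457).
m = c₂ · s⁻¹ mod 457 = 109 · 215 mod 457 = 128.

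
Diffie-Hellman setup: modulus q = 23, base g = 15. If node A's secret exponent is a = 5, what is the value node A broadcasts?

Public value = 15^5 mod 23.
15^1 ≡ 15 (mod 23)
15^2 = (15^1)^2 ≡ 15^2 = 225 ≡ 18 (mod 23)
15^4 = (15^2)^2 ≡ 18^2 = 324 ≡ 2 (mod 23)
15^5 = 15^4 · 15^1 ≡ 2 · 15 ≡ 7 (mod 23).

7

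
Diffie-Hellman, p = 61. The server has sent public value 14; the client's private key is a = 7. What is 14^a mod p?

14

Shared key K = 14^7 mod 61.
14^1 ≡ 14 (mod 61)
14^2 = (14^1)^2 ≡ 14^2 = 196 ≡ 13 (mod 61)
14^4 = (14^2)^2 ≡ 13^2 = 169 ≡ 47 (mod 61)
14^7 = 14^4 · 14^2 · 14^1 ≡ 47 · 13 · 14 ≡ 14 (mod 61).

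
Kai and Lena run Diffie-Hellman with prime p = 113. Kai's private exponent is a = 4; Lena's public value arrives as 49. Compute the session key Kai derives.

106

Shared key K = 49^4 mod 113.
49^1 ≡ 49 (mod 113)
49^2 = (49^1)^2 ≡ 49^2 = 2401 ≡ 28 (mod 113)
49^4 = (49^2)^2 ≡ 28^2 = 784 ≡ 106 (mod 113)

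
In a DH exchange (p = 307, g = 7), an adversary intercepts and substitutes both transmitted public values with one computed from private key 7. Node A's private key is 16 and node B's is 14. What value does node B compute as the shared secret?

Node B receives an adversary's public value M = 7^7 mod 307 instead of the honest one.
7^1 ≡ 7 (mod 307)
7^2 = (7^1)^2 ≡ 7^2 = 49 ≡ 49 (mod 307)
7^4 = (7^2)^2 ≡ 49^2 = 2401 ≡ 252 (mod 307)
7^7 = 7^4 · 7^2 · 7^1 ≡ 252 · 49 · 7 ≡ 169 (mod 307).
So M = 169. Node B computes K = M^14 mod 307.
169^1 ≡ 169 (mod 307)
169^2 = (169^1)^2 ≡ 169^2 = 28561 ≡ 10 (mod 307)
169^4 = (169^2)^2 ≡ 10^2 = 100 ≡ 100 (mod 307)
169^8 = (169^4)^2 ≡ 100^2 = 10000 ≡ 176 (mod 307)
169^14 = 169^8 · 169^4 · 169^2 ≡ 176 · 100 · 10 ≡ 89 (mod 307).

89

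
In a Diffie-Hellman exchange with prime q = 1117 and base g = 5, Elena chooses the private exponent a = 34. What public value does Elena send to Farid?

859

Public value = 5^34 mod 1117.
5^1 ≡ 5 (mod 1117)
5^2 = (5^1)^2 ≡ 5^2 = 25 ≡ 25 (mod 1117)
5^4 = (5^2)^2 ≡ 25^2 = 625 ≡ 625 (mod 1117)
5^8 = (5^4)^2 ≡ 625^2 = 390625 ≡ 792 (mod 1117)
5^16 = (5^8)^2 ≡ 792^2 = 627264 ≡ 627 (mod 1117)
5^32 = (5^16)^2 ≡ 627^2 = 393129 ≡ 1062 (mod 1117)
5^34 = 5^32 · 5^2 ≡ 1062 · 25 ≡ 859 (mod 1117).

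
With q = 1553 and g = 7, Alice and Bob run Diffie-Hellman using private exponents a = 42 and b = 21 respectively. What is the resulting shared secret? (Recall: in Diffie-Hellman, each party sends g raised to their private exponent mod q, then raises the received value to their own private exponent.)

Bob sends B = g^b mod q = 7^21 mod 1553.
7^1 ≡ 7 (mod 1553)
7^2 = (7^1)^2 ≡ 7^2 = 49 ≡ 49 (mod 1553)
7^4 = (7^2)^2 ≡ 49^2 = 2401 ≡ 848 (mod 1553)
7^8 = (7^4)^2 ≡ 848^2 = 719104 ≡ 65 (mod 1553)
7^16 = (7^8)^2 ≡ 65^2 = 4225 ≡ 1119 (mod 1553)
7^21 = 7^16 · 7^4 · 7^1 ≡ 1119 · 848 · 7 ≡ 203 (mod 1553).
So B = 203. Alice then computes K = B^a mod q = 203^42 mod 1553.
203^1 ≡ 203 (mod 1553)
203^2 = (203^1)^2 ≡ 203^2 = 41209 ≡ 831 (mod 1553)
203^4 = (203^2)^2 ≡ 831^2 = 690561 ≡ 1029 (mod 1553)
203^8 = (203^4)^2 ≡ 1029^2 = 1058841 ≡ 1248 (mod 1553)
203^16 = (203^8)^2 ≡ 1248^2 = 1557504 ≡ 1398 (mod 1553)
203^32 = (203^16)^2 ≡ 1398^2 = 1954404 ≡ 730 (mod 1553)
203^42 = 203^32 · 203^8 · 203^2 ≡ 730 · 1248 · 831 ≡ 717 (mod 1553).

717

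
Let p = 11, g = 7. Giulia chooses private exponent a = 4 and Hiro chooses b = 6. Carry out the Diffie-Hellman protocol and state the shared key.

3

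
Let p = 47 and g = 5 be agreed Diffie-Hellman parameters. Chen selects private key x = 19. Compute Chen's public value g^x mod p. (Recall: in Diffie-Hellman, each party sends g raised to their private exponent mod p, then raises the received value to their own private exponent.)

10

Public value = 5^19 mod 47.
5^1 ≡ 5 (mod 47)
5^2 = (5^1)^2 ≡ 5^2 = 25 ≡ 25 (mod 47)
5^4 = (5^2)^2 ≡ 25^2 = 625 ≡ 14 (mod 47)
5^8 = (5^4)^2 ≡ 14^2 = 196 ≡ 8 (mod 47)
5^16 = (5^8)^2 ≡ 8^2 = 64 ≡ 17 (mod 47)
5^19 = 5^16 · 5^2 · 5^1 ≡ 17 · 25 · 5 ≡ 10 (mod 47).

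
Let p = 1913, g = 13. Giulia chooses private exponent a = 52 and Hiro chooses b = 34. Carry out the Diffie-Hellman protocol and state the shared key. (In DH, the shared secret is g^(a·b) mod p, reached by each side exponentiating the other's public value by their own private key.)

1815

Hiro sends B = g^b mod p = 13^34 mod 1913.
13^1 ≡ 13 (mod 1913)
13^2 = (13^1)^2 ≡ 13^2 = 169 ≡ 169 (mod 1913)
13^4 = (13^2)^2 ≡ 169^2 = 28561 ≡ 1779 (mod 1913)
13^8 = (13^4)^2 ≡ 1779^2 = 3164841 ≡ 739 (mod 1913)
13^16 = (13^8)^2 ≡ 739^2 = 546121 ≡ 916 (mod 1913)
13^32 = (13^16)^2 ≡ 916^2 = 839056 ≡ 1162 (mod 1913)
13^34 = 13^32 · 13^2 ≡ 1162 · 169 ≡ 1252 (mod 1913).
So B = 1252. Giulia then computes K = B^a mod p = 1252^52 mod 1913.
1252^1 ≡ 1252 (mod 1913)
1252^2 = (1252^1)^2 ≡ 1252^2 = 1567504 ≡ 757 (mod 1913)
1252^4 = (1252^2)^2 ≡ 757^2 = 573049 ≡ 1062 (mod 1913)
1252^8 = (1252^4)^2 ≡ 1062^2 = 1127844 ≡ 1087 (mod 1913)
1252^16 = (1252^8)^2 ≡ 1087^2 = 1181569 ≡ 1248 (mod 1913)
1252^32 = (1252^16)^2 ≡ 1248^2 = 1557504 ≡ 322 (mod 1913)
1252^52 = 1252^32 · 1252^16 · 1252^4 ≡ 322 · 1248 · 1062 ≡ 1815 (mod 1913).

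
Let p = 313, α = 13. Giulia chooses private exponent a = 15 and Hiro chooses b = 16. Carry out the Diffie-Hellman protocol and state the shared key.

Giulia sends A = α^a mod p = 13^15 mod 313.
13^1 ≡ 13 (mod 313)
13^2 = (13^1)^2 ≡ 13^2 = 169 ≡ 169 (mod 313)
13^4 = (13^2)^2 ≡ 169^2 = 28561 ≡ 78 (mod 313)
13^8 = (13^4)^2 ≡ 78^2 = 6084 ≡ 137 (mod 313)
13^15 = 13^8 · 13^4 · 13^2 · 13^1 ≡ 137 · 78 · 169 · 13 ≡ 264 (mod 313).
So A = 264. Hiro then computes K = A^b mod p = 264^16 mod 313.
264^1 ≡ 264 (mod 313)
264^2 = (264^1)^2 ≡ 264^2 = 69696 ≡ 210 (mod 313)
264^4 = (264^2)^2 ≡ 210^2 = 44100 ≡ 280 (mod 313)
264^8 = (264^4)^2 ≡ 280^2 = 78400 ≡ 150 (mod 313)
264^16 = (264^8)^2 ≡ 150^2 = 22500 ≡ 277 (mod 313)

277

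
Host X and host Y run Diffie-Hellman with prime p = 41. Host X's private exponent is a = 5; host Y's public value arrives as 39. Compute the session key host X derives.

Shared key K = 39^5 mod 41.
39^1 ≡ 39 (mod 41)
39^2 = (39^1)^2 ≡ 39^2 = 1521 ≡ 4 (mod 41)
39^4 = (39^2)^2 ≡ 4^2 = 16 ≡ 16 (mod 41)
39^5 = 39^4 · 39^1 ≡ 16 · 39 ≡ 9 (mod 41).

9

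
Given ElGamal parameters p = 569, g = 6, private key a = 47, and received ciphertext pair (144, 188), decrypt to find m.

Shared mask s = c₁^a mod p = 144^47 mod 569.
144^1 ≡ 144 (mod 569)
144^2 = (144^1)^2 ≡ 144^2 = 20736 ≡ 252 (mod 569)
144^4 = (144^2)^2 ≡ 252^2 = 63504 ≡ 345 (mod 569)
144^8 = (144^4)^2 ≡ 345^2 = 119025 ≡ 104 (mod 569)
144^16 = (144^8)^2 ≡ 104^2 = 10816 ≡ 5 (mod 569)
144^32 = (144^16)^2 ≡ 5^2 = 25 ≡ 25 (mod 569)
144^47 = 144^32 · 144^8 · 144^4 · 144^2 · 144^1 ≡ 25 · 104 · 345 · 252 · 144 ≡ 234 (mod 569).
So s = 234; s⁻¹ ≡ 338 (mod 569).
m = c₂ · s⁻¹ mod 569 = 188 · 338 mod 569 = 385.

385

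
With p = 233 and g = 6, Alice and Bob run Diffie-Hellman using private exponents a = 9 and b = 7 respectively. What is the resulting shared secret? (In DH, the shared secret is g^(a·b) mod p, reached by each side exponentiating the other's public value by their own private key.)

Alice sends A = g^a mod p = 6^9 mod 233.
6^1 ≡ 6 (mod 233)
6^2 = (6^1)^2 ≡ 6^2 = 36 ≡ 36 (mod 233)
6^4 = (6^2)^2 ≡ 36^2 = 1296 ≡ 131 (mod 233)
6^8 = (6^4)^2 ≡ 131^2 = 17161 ≡ 152 (mod 233)
6^9 = 6^8 · 6^1 ≡ 152 · 6 ≡ 213 (mod 233).
So A = 213. Bob then computes K = A^b mod p = 213^7 mod 233.
213^1 ≡ 213 (mod 233)
213^2 = (213^1)^2 ≡ 213^2 = 45369 ≡ 167 (mod 233)
213^4 = (213^2)^2 ≡ 167^2 = 27889 ≡ 162 (mod 233)
213^7 = 213^4 · 213^2 · 213^1 ≡ 162 · 167 · 213 ≡ 179 (mod 233).

179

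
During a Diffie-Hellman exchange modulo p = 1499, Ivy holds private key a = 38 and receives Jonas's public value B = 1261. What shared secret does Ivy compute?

114

Shared key K = 1261^38 mod 1499.
1261^1 ≡ 1261 (mod 1499)
1261^2 = (1261^1)^2 ≡ 1261^2 = 1590121 ≡ 1181 (mod 1499)
1261^4 = (1261^2)^2 ≡ 1181^2 = 1394761 ≡ 691 (mod 1499)
1261^8 = (1261^4)^2 ≡ 691^2 = 477481 ≡ 799 (mod 1499)
1261^16 = (1261^8)^2 ≡ 799^2 = 638401 ≡ 1326 (mod 1499)
1261^32 = (1261^16)^2 ≡ 1326^2 = 1758276 ≡ 1448 (mod 1499)
1261^38 = 1261^32 · 1261^4 · 1261^2 ≡ 1448 · 691 · 1181 ≡ 114 (mod 1499).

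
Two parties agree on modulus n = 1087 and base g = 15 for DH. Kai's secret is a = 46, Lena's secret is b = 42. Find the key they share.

Lena sends B = g^b mod n = 15^42 mod 1087.
15^1 ≡ 15 (mod 1087)
15^2 = (15^1)^2 ≡ 15^2 = 225 ≡ 225 (mod 1087)
15^4 = (15^2)^2 ≡ 225^2 = 50625 ≡ 623 (mod 1087)
15^8 = (15^4)^2 ≡ 623^2 = 388129 ≡ 70 (mod 1087)
15^16 = (15^8)^2 ≡ 70^2 = 4900 ≡ 552 (mod 1087)
15^32 = (15^16)^2 ≡ 552^2 = 304704 ≡ 344 (mod 1087)
15^42 = 15^32 · 15^8 · 15^2 ≡ 344 · 70 · 225 ≡ 392 (mod 1087).
So B = 392. Kai then computes K = B^a mod n = 392^46 mod 1087.
392^1 ≡ 392 (mod 1087)
392^2 = (392^1)^2 ≡ 392^2 = 153664 ≡ 397 (mod 1087)
392^4 = (392^2)^2 ≡ 397^2 = 157609 ≡ 1081 (mod 1087)
392^8 = (392^4)^2 ≡ 1081^2 = 1168561 ≡ 36 (mod 1087)
392^16 = (392^8)^2 ≡ 36^2 = 1296 ≡ 209 (mod 1087)
392^32 = (392^16)^2 ≡ 209^2 = 43681 ≡ 201 (mod 1087)
392^46 = 392^32 · 392^8 · 392^4 · 392^2 ≡ 201 · 36 · 1081 · 397 ≡ 407 (mod 1087).

407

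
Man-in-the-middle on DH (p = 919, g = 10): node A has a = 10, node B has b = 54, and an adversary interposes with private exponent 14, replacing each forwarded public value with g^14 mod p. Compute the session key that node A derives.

Node A receives an adversary's public value M = 10^14 mod 919 instead of the honest one.
10^1 ≡ 10 (mod 919)
10^2 = (10^1)^2 ≡ 10^2 = 100 ≡ 100 (mod 919)
10^4 = (10^2)^2 ≡ 100^2 = 10000 ≡ 810 (mod 919)
10^8 = (10^4)^2 ≡ 810^2 = 656100 ≡ 853 (mod 919)
10^14 = 10^8 · 10^4 · 10^2 ≡ 853 · 810 · 100 ≡ 742 (mod 919).
So M = 742. Node A computes K = M^10 mod 919.
742^1 ≡ 742 (mod 919)
742^2 = (742^1)^2 ≡ 742^2 = 550564 ≡ 83 (mod 919)
742^4 = (742^2)^2 ≡ 83^2 = 6889 ≡ 456 (mod 919)
742^8 = (742^4)^2 ≡ 456^2 = 207936 ≡ 242 (mod 919)
742^10 = 742^8 · 742^2 ≡ 242 · 83 ≡ 787 (mod 919).

787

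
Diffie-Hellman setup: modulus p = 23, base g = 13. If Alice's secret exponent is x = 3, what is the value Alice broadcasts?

Public value = 13^3 (mod 23).
13^1 ≡ 13 (mod 23)
13^2 = (13^1)^2 ≡ 13^2 = 169 ≡ 8 (mod 23)
13^3 = 13^2 · 13^1 ≡ 8 · 13 ≡ 12 (mod 23).

12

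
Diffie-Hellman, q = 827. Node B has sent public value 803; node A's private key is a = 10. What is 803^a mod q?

702

Shared key K = 803^10 mod 827.
803^1 ≡ 803 (mod 827)
803^2 = (803^1)^2 ≡ 803^2 = 644809 ≡ 576 (mod 827)
803^4 = (803^2)^2 ≡ 576^2 = 331776 ≡ 149 (mod 827)
803^8 = (803^4)^2 ≡ 149^2 = 22201 ≡ 699 (mod 827)
803^10 = 803^8 · 803^2 ≡ 699 · 576 ≡ 702 (mod 827).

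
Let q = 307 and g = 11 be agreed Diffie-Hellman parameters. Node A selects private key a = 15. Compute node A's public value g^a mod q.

Public value = 11^15 mod 307.
11^1 ≡ 11 (mod 307)
11^2 = (11^1)^2 ≡ 11^2 = 121 ≡ 121 (mod 307)
11^4 = (11^2)^2 ≡ 121^2 = 14641 ≡ 212 (mod 307)
11^8 = (11^4)^2 ≡ 212^2 = 44944 ≡ 122 (mod 307)
11^15 = 11^8 · 11^4 · 11^2 · 11^1 ≡ 122 · 212 · 121 · 11 ≡ 153 (mod 307).

153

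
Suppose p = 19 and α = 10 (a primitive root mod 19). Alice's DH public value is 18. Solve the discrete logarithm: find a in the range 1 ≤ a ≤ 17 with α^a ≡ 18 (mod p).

Try successive powers of 10 modulo 19:
10^1 ≡ 10
10^2 ≡ 5
10^3 ≡ 12
10^4 ≡ 6
10^5 ≡ 3
10^6 ≡ 11
10^7 ≡ 15
10^8 ≡ 17
10^9 ≡ 18
Found: a = 9.

9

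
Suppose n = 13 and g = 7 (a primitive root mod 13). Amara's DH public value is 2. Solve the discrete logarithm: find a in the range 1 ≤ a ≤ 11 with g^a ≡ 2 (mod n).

Try successive powers of 7 modulo 13:
7^1 ≡ 7
7^2 ≡ 10
7^3 ≡ 5
7^4 ≡ 9
7^5 ≡ 11
7^6 ≡ 12
7^7 ≡ 6
7^8 ≡ 3
7^9 ≡ 8
7^10 ≡ 4
7^11 ≡ 2
Found: a = 11.

11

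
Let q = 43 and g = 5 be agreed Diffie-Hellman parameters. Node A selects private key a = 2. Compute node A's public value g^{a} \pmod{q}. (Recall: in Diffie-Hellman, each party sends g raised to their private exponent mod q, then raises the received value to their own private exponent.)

Public value = 5^{2} \pmod{43}.
5^1 ≡ 5 (mod 43)
5^2 = (5^1)^2 ≡ 5^2 = 25 ≡ 25 (mod 43)

25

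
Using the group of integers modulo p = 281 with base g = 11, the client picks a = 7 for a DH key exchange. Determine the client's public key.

Public value = 11^7 (mod 281).
11^1 ≡ 11 (mod 281)
11^2 = (11^1)^2 ≡ 11^2 = 121 ≡ 121 (mod 281)
11^4 = (11^2)^2 ≡ 121^2 = 14641 ≡ 29 (mod 281)
11^7 = 11^4 · 11^2 · 11^1 ≡ 29 · 121 · 11 ≡ 102 (mod 281).

102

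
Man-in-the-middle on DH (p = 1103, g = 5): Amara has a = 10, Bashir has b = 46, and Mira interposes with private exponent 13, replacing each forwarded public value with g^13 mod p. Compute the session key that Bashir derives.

Bashir receives Mira's public value M = 5^13 mod 1103 instead of the honest one.
5^1 ≡ 5 (mod 1103)
5^2 = (5^1)^2 ≡ 5^2 = 25 ≡ 25 (mod 1103)
5^4 = (5^2)^2 ≡ 25^2 = 625 ≡ 625 (mod 1103)
5^8 = (5^4)^2 ≡ 625^2 = 390625 ≡ 163 (mod 1103)
5^13 = 5^8 · 5^4 · 5^1 ≡ 163 · 625 · 5 ≡ 892 (mod 1103).
So M = 892. Bashir computes K = M^46 mod 1103.
892^1 ≡ 892 (mod 1103)
892^2 = (892^1)^2 ≡ 892^2 = 795664 ≡ 401 (mod 1103)
892^4 = (892^2)^2 ≡ 401^2 = 160801 ≡ 866 (mod 1103)
892^8 = (892^4)^2 ≡ 866^2 = 749956 ≡ 1019 (mod 1103)
892^16 = (892^8)^2 ≡ 1019^2 = 1038361 ≡ 438 (mod 1103)
892^32 = (892^16)^2 ≡ 438^2 = 191844 ≡ 1025 (mod 1103)
892^46 = 892^32 · 892^8 · 892^4 · 892^2 ≡ 1025 · 1019 · 866 · 401 ≡ 784 (mod 1103).

784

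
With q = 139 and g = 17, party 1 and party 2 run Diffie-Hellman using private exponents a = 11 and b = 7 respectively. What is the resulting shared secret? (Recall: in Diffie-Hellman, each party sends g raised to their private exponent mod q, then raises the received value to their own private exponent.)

93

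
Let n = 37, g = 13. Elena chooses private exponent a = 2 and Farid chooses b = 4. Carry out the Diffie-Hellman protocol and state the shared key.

9

Elena sends A = g^a mod n = 13^2 mod 37.
13^1 ≡ 13 (mod 37)
13^2 = (13^1)^2 ≡ 13^2 = 169 ≡ 21 (mod 37)
So A = 21. Farid then computes K = A^b mod n = 21^4 mod 37.
21^1 ≡ 21 (mod 37)
21^2 = (21^1)^2 ≡ 21^2 = 441 ≡ 34 (mod 37)
21^4 = (21^2)^2 ≡ 34^2 = 1156 ≡ 9 (mod 37)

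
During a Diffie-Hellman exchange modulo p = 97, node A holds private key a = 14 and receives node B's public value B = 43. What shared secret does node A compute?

Shared key K = 43^14 mod 97.
43^1 ≡ 43 (mod 97)
43^2 = (43^1)^2 ≡ 43^2 = 1849 ≡ 6 (mod 97)
43^4 = (43^2)^2 ≡ 6^2 = 36 ≡ 36 (mod 97)
43^8 = (43^4)^2 ≡ 36^2 = 1296 ≡ 35 (mod 97)
43^14 = 43^8 · 43^4 · 43^2 ≡ 35 · 36 · 6 ≡ 91 (mod 97).

91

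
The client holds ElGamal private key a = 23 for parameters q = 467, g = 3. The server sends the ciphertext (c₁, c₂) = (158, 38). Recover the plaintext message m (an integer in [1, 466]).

Shared mask s = c₁^a mod q = 158^23 mod 467.
158^1 ≡ 158 (mod 467)
158^2 = (158^1)^2 ≡ 158^2 = 24964 ≡ 213 (mod 467)
158^4 = (158^2)^2 ≡ 213^2 = 45369 ≡ 70 (mod 467)
158^8 = (158^4)^2 ≡ 70^2 = 4900 ≡ 230 (mod 467)
158^16 = (158^8)^2 ≡ 230^2 = 52900 ≡ 129 (mod 467)
158^23 = 158^16 · 158^4 · 158^2 · 158^1 ≡ 129 · 70 · 213 · 158 ≡ 40 (mod 467).
So s = 40; s⁻¹ ≡ 432 (mod 467).
m = c₂ · s⁻¹ mod 467 = 38 · 432 mod 467 = 71.

71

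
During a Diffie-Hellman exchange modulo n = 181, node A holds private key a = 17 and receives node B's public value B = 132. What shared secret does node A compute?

Shared key K = 132^17 mod 181.
132^1 ≡ 132 (mod 181)
132^2 = (132^1)^2 ≡ 132^2 = 17424 ≡ 48 (mod 181)
132^4 = (132^2)^2 ≡ 48^2 = 2304 ≡ 132 (mod 181)
132^8 = (132^4)^2 ≡ 132^2 = 17424 ≡ 48 (mod 181)
132^16 = (132^8)^2 ≡ 48^2 = 2304 ≡ 132 (mod 181)
132^17 = 132^16 · 132^1 ≡ 132 · 132 ≡ 48 (mod 181).

48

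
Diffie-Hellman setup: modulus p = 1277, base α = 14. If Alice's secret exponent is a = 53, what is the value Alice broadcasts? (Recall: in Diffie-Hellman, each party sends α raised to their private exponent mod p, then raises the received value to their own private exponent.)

Public value = 14^53 mod 1277.
14^1 ≡ 14 (mod 1277)
14^2 = (14^1)^2 ≡ 14^2 = 196 ≡ 196 (mod 1277)
14^4 = (14^2)^2 ≡ 196^2 = 38416 ≡ 106 (mod 1277)
14^8 = (14^4)^2 ≡ 106^2 = 11236 ≡ 1020 (mod 1277)
14^16 = (14^8)^2 ≡ 1020^2 = 1040400 ≡ 922 (mod 1277)
14^32 = (14^16)^2 ≡ 922^2 = 850084 ≡ 879 (mod 1277)
14^53 = 14^32 · 14^16 · 14^4 · 14^1 ≡ 879 · 922 · 106 · 14 ≡ 1176 (mod 1277).

1176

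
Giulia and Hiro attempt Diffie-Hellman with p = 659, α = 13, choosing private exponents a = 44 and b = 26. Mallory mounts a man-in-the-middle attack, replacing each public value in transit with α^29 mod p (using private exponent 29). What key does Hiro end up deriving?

Hiro receives Mallory's public value M = 13^29 mod 659 instead of the honest one.
13^1 ≡ 13 (mod 659)
13^2 = (13^1)^2 ≡ 13^2 = 169 ≡ 169 (mod 659)
13^4 = (13^2)^2 ≡ 169^2 = 28561 ≡ 224 (mod 659)
13^8 = (13^4)^2 ≡ 224^2 = 50176 ≡ 92 (mod 659)
13^16 = (13^8)^2 ≡ 92^2 = 8464 ≡ 556 (mod 659)
13^29 = 13^16 · 13^8 · 13^4 · 13^1 ≡ 556 · 92 · 224 · 13 ≡ 195 (mod 659).
So M = 195. Hiro computes K = M^26 mod 659.
195^1 ≡ 195 (mod 659)
195^2 = (195^1)^2 ≡ 195^2 = 38025 ≡ 462 (mod 659)
195^4 = (195^2)^2 ≡ 462^2 = 213444 ≡ 587 (mod 659)
195^8 = (195^4)^2 ≡ 587^2 = 344569 ≡ 571 (mod 659)
195^16 = (195^8)^2 ≡ 571^2 = 326041 ≡ 495 (mod 659)
195^26 = 195^16 · 195^8 · 195^2 ≡ 495 · 571 · 462 ≡ 481 (mod 659).

481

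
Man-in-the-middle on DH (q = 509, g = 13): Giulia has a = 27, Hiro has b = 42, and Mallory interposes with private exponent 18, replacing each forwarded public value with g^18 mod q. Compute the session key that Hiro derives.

67

Hiro receives Mallory's public value M = 13^18 mod 509 instead of the honest one.
13^1 ≡ 13 (mod 509)
13^2 = (13^1)^2 ≡ 13^2 = 169 ≡ 169 (mod 509)
13^4 = (13^2)^2 ≡ 169^2 = 28561 ≡ 57 (mod 509)
13^8 = (13^4)^2 ≡ 57^2 = 3249 ≡ 195 (mod 509)
13^16 = (13^8)^2 ≡ 195^2 = 38025 ≡ 359 (mod 509)
13^18 = 13^16 · 13^2 ≡ 359 · 169 ≡ 100 (mod 509).
So M = 100. Hiro computes K = M^42 mod 509.
100^1 ≡ 100 (mod 509)
100^2 = (100^1)^2 ≡ 100^2 = 10000 ≡ 329 (mod 509)
100^4 = (100^2)^2 ≡ 329^2 = 108241 ≡ 333 (mod 509)
100^8 = (100^4)^2 ≡ 333^2 = 110889 ≡ 436 (mod 509)
100^16 = (100^8)^2 ≡ 436^2 = 190096 ≡ 239 (mod 509)
100^32 = (100^16)^2 ≡ 239^2 = 57121 ≡ 113 (mod 509)
100^42 = 100^32 · 100^8 · 100^2 ≡ 113 · 436 · 329 ≡ 67 (mod 509).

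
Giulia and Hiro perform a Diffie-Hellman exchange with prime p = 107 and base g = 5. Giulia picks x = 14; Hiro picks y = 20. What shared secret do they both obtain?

52

Giulia sends A = g^x mod p = 5^14 mod 107.
5^1 ≡ 5 (mod 107)
5^2 = (5^1)^2 ≡ 5^2 = 25 ≡ 25 (mod 107)
5^4 = (5^2)^2 ≡ 25^2 = 625 ≡ 90 (mod 107)
5^8 = (5^4)^2 ≡ 90^2 = 8100 ≡ 75 (mod 107)
5^14 = 5^8 · 5^4 · 5^2 ≡ 75 · 90 · 25 ≡ 11 (mod 107).
So A = 11. Hiro then computes K = A^y mod p = 11^20 mod 107.
11^1 ≡ 11 (mod 107)
11^2 = (11^1)^2 ≡ 11^2 = 121 ≡ 14 (mod 107)
11^4 = (11^2)^2 ≡ 14^2 = 196 ≡ 89 (mod 107)
11^8 = (11^4)^2 ≡ 89^2 = 7921 ≡ 3 (mod 107)
11^16 = (11^8)^2 ≡ 3^2 = 9 ≡ 9 (mod 107)
11^20 = 11^16 · 11^4 ≡ 9 · 89 ≡ 52 (mod 107).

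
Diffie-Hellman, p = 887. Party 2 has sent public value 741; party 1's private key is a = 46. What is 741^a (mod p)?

Shared key K = 741^46 mod 887.
741^1 ≡ 741 (mod 887)
741^2 = (741^1)^2 ≡ 741^2 = 549081 ≡ 28 (mod 887)
741^4 = (741^2)^2 ≡ 28^2 = 784 ≡ 784 (mod 887)
741^8 = (741^4)^2 ≡ 784^2 = 614656 ≡ 852 (mod 887)
741^16 = (741^8)^2 ≡ 852^2 = 725904 ≡ 338 (mod 887)
741^32 = (741^16)^2 ≡ 338^2 = 114244 ≡ 708 (mod 887)
741^46 = 741^32 · 741^8 · 741^4 · 741^2 ≡ 708 · 852 · 784 · 28 ≡ 817 (mod 887).

817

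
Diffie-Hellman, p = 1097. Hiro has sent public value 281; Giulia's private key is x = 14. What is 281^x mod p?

Shared key K = 281^14 mod 1097.
281^1 ≡ 281 (mod 1097)
281^2 = (281^1)^2 ≡ 281^2 = 78961 ≡ 1074 (mod 1097)
281^4 = (281^2)^2 ≡ 1074^2 = 1153476 ≡ 529 (mod 1097)
281^8 = (281^4)^2 ≡ 529^2 = 279841 ≡ 106 (mod 1097)
281^14 = 281^8 · 281^4 · 281^2 ≡ 106 · 529 · 1074 ≡ 370 (mod 1097).

370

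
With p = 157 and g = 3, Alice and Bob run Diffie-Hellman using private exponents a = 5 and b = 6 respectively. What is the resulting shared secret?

46

Alice sends A = g^a mod p = 3^5 mod 157.
3^1 ≡ 3 (mod 157)
3^2 = (3^1)^2 ≡ 3^2 = 9 ≡ 9 (mod 157)
3^4 = (3^2)^2 ≡ 9^2 = 81 ≡ 81 (mod 157)
3^5 = 3^4 · 3^1 ≡ 81 · 3 ≡ 86 (mod 157).
So A = 86. Bob then computes K = A^b mod p = 86^6 mod 157.
86^1 ≡ 86 (mod 157)
86^2 = (86^1)^2 ≡ 86^2 = 7396 ≡ 17 (mod 157)
86^4 = (86^2)^2 ≡ 17^2 = 289 ≡ 132 (mod 157)
86^6 = 86^4 · 86^2 ≡ 132 · 17 ≡ 46 (mod 157).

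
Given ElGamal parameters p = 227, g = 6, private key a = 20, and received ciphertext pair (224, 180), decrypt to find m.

143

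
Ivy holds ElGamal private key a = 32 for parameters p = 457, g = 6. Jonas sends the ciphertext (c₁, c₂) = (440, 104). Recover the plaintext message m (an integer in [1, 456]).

Shared mask s = c₁^a mod p = 440^32 mod 457.
440^1 ≡ 440 (mod 457)
440^2 = (440^1)^2 ≡ 440^2 = 193600 ≡ 289 (mod 457)
440^4 = (440^2)^2 ≡ 289^2 = 83521 ≡ 347 (mod 457)
440^8 = (440^4)^2 ≡ 347^2 = 120409 ≡ 218 (mod 457)
440^16 = (440^8)^2 ≡ 218^2 = 47524 ≡ 453 (mod 457)
440^32 = (440^16)^2 ≡ 453^2 = 205209 ≡ 16 (mod 457)
So s = 16; s⁻¹ ≡ 200 (mod 457).
m = c₂ · s⁻¹ mod 457 = 104 · 200 mod 457 = 235.

235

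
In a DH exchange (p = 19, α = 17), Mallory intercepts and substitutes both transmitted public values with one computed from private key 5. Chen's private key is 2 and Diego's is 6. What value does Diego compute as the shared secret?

Diego receives Mallory's public value M = 17^5 mod 19 instead of the honest one.
17^1 ≡ 17 (mod 19)
17^2 = (17^1)^2 ≡ 17^2 = 289 ≡ 4 (mod 19)
17^4 = (17^2)^2 ≡ 4^2 = 16 ≡ 16 (mod 19)
17^5 = 17^4 · 17^1 ≡ 16 · 17 ≡ 6 (mod 19).
So M = 6. Diego computes K = M^6 mod 19.
6^1 ≡ 6 (mod 19)
6^2 = (6^1)^2 ≡ 6^2 = 36 ≡ 17 (mod 19)
6^4 = (6^2)^2 ≡ 17^2 = 289 ≡ 4 (mod 19)
6^6 = 6^4 · 6^2 ≡ 4 · 17 ≡ 11 (mod 19).

11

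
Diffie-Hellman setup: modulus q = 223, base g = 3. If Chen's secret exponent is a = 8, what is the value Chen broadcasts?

94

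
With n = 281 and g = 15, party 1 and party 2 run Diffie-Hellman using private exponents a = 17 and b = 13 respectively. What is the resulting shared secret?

51

Party 1 sends A = g^a mod n = 15^17 mod 281.
15^1 ≡ 15 (mod 281)
15^2 = (15^1)^2 ≡ 15^2 = 225 ≡ 225 (mod 281)
15^4 = (15^2)^2 ≡ 225^2 = 50625 ≡ 45 (mod 281)
15^8 = (15^4)^2 ≡ 45^2 = 2025 ≡ 58 (mod 281)
15^16 = (15^8)^2 ≡ 58^2 = 3364 ≡ 273 (mod 281)
15^17 = 15^16 · 15^1 ≡ 273 · 15 ≡ 161 (mod 281).
So A = 161. Party 2 then computes K = A^b mod n = 161^13 mod 281.
161^1 ≡ 161 (mod 281)
161^2 = (161^1)^2 ≡ 161^2 = 25921 ≡ 69 (mod 281)
161^4 = (161^2)^2 ≡ 69^2 = 4761 ≡ 265 (mod 281)
161^8 = (161^4)^2 ≡ 265^2 = 70225 ≡ 256 (mod 281)
161^13 = 161^8 · 161^4 · 161^1 ≡ 256 · 265 · 161 ≡ 51 (mod 281).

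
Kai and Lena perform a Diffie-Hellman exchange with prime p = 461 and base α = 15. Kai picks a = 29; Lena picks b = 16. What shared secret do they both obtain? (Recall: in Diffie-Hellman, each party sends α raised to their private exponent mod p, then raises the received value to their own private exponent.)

Lena sends B = α^b mod p = 15^16 mod 461.
15^1 ≡ 15 (mod 461)
15^2 = (15^1)^2 ≡ 15^2 = 225 ≡ 225 (mod 461)
15^4 = (15^2)^2 ≡ 225^2 = 50625 ≡ 376 (mod 461)
15^8 = (15^4)^2 ≡ 376^2 = 141376 ≡ 310 (mod 461)
15^16 = (15^8)^2 ≡ 310^2 = 96100 ≡ 212 (mod 461)
So B = 212. Kai then computes K = B^a mod p = 212^29 mod 461.
212^1 ≡ 212 (mod 461)
212^2 = (212^1)^2 ≡ 212^2 = 44944 ≡ 227 (mod 461)
212^4 = (212^2)^2 ≡ 227^2 = 51529 ≡ 358 (mod 461)
212^8 = (212^4)^2 ≡ 358^2 = 128164 ≡ 6 (mod 461)
212^16 = (212^8)^2 ≡ 6^2 = 36 ≡ 36 (mod 461)
212^29 = 212^16 · 212^8 · 212^4 · 212^1 ≡ 36 · 6 · 358 · 212 ≡ 376 (mod 461).

376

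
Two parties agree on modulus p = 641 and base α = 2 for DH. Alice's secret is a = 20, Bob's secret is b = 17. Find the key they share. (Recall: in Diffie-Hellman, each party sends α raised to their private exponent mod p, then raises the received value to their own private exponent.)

541

Bob sends B = α^b mod p = 2^17 mod 641.
2^1 ≡ 2 (mod 641)
2^2 = (2^1)^2 ≡ 2^2 = 4 ≡ 4 (mod 641)
2^4 = (2^2)^2 ≡ 4^2 = 16 ≡ 16 (mod 641)
2^8 = (2^4)^2 ≡ 16^2 = 256 ≡ 256 (mod 641)
2^16 = (2^8)^2 ≡ 256^2 = 65536 ≡ 154 (mod 641)
2^17 = 2^16 · 2^1 ≡ 154 · 2 ≡ 308 (mod 641).
So B = 308. Alice then computes K = B^a mod p = 308^20 mod 641.
308^1 ≡ 308 (mod 641)
308^2 = (308^1)^2 ≡ 308^2 = 94864 ≡ 637 (mod 641)
308^4 = (308^2)^2 ≡ 637^2 = 405769 ≡ 16 (mod 641)
308^8 = (308^4)^2 ≡ 16^2 = 256 ≡ 256 (mod 641)
308^16 = (308^8)^2 ≡ 256^2 = 65536 ≡ 154 (mod 641)
308^20 = 308^16 · 308^4 ≡ 154 · 16 ≡ 541 (mod 641).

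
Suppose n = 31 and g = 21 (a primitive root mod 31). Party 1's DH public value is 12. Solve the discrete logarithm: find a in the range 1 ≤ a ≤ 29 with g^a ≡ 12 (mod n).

11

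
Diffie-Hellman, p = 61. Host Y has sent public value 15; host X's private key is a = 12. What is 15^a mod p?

58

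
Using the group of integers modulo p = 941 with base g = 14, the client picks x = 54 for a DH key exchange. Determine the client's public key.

520

Public value = 14^54 (mod 941).
14^1 ≡ 14 (mod 941)
14^2 = (14^1)^2 ≡ 14^2 = 196 ≡ 196 (mod 941)
14^4 = (14^2)^2 ≡ 196^2 = 38416 ≡ 776 (mod 941)
14^8 = (14^4)^2 ≡ 776^2 = 602176 ≡ 877 (mod 941)
14^16 = (14^8)^2 ≡ 877^2 = 769129 ≡ 332 (mod 941)
14^32 = (14^16)^2 ≡ 332^2 = 110224 ≡ 127 (mod 941)
14^54 = 14^32 · 14^16 · 14^4 · 14^2 ≡ 127 · 332 · 776 · 196 ≡ 520 (mod 941).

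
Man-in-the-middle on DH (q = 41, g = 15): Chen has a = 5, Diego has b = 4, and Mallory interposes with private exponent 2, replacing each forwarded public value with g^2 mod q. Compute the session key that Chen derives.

Chen receives Mallory's public value M = 15^2 mod 41 instead of the honest one.
15^1 ≡ 15 (mod 41)
15^2 = (15^1)^2 ≡ 15^2 = 225 ≡ 20 (mod 41)
So M = 20. Chen computes K = M^5 mod 41.
20^1 ≡ 20 (mod 41)
20^2 = (20^1)^2 ≡ 20^2 = 400 ≡ 31 (mod 41)
20^4 = (20^2)^2 ≡ 31^2 = 961 ≡ 18 (mod 41)
20^5 = 20^4 · 20^1 ≡ 18 · 20 ≡ 32 (mod 41).

32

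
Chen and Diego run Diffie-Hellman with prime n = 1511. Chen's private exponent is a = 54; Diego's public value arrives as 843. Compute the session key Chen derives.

Shared key K = 843^54 mod 1511.
843^1 ≡ 843 (mod 1511)
843^2 = (843^1)^2 ≡ 843^2 = 710649 ≡ 479 (mod 1511)
843^4 = (843^2)^2 ≡ 479^2 = 229441 ≡ 1280 (mod 1511)
843^8 = (843^4)^2 ≡ 1280^2 = 1638400 ≡ 476 (mod 1511)
843^16 = (843^8)^2 ≡ 476^2 = 226576 ≡ 1437 (mod 1511)
843^32 = (843^16)^2 ≡ 1437^2 = 2064969 ≡ 943 (mod 1511)
843^54 = 843^32 · 843^16 · 843^4 · 843^2 ≡ 943 · 1437 · 1280 · 479 ≡ 303 (mod 1511).

303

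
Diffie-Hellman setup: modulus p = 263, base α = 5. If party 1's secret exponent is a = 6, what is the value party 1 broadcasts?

Public value = 5^6 (mod 263).
5^1 ≡ 5 (mod 263)
5^2 = (5^1)^2 ≡ 5^2 = 25 ≡ 25 (mod 263)
5^4 = (5^2)^2 ≡ 25^2 = 625 ≡ 99 (mod 263)
5^6 = 5^4 · 5^2 ≡ 99 · 25 ≡ 108 (mod 263).

108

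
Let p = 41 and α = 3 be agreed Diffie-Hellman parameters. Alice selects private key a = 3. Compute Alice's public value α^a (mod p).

27

Public value = 3^3 (mod 41).
3^1 ≡ 3 (mod 41)
3^2 = (3^1)^2 ≡ 3^2 = 9 ≡ 9 (mod 41)
3^3 = 3^2 · 3^1 ≡ 9 · 3 ≡ 27 (mod 41).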